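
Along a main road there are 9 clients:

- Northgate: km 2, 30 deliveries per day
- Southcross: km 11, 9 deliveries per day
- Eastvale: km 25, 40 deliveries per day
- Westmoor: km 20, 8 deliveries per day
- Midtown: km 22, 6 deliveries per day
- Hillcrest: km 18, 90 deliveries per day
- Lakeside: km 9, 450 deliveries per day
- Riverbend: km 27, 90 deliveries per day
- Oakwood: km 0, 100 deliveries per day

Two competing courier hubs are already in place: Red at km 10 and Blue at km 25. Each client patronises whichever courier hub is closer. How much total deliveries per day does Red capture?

The indifferent point is the midpoint (10+25)/2 = 17.5; clients left of it (closer to Red at 10) go to Red, those right go to Blue.
  Oakwood at 0 (w=100) → Red
  Northgate at 2 (w=30) → Red
  Lakeside at 9 (w=450) → Red
  Southcross at 11 (w=9) → Red
  Hillcrest at 18 (w=90) → Blue
  Westmoor at 20 (w=8) → Blue
  Midtown at 22 (w=6) → Blue
  Eastvale at 25 (w=40) → Blue
  Riverbend at 27 (w=90) → Blue
Red captures 589; Blue captures 234.

589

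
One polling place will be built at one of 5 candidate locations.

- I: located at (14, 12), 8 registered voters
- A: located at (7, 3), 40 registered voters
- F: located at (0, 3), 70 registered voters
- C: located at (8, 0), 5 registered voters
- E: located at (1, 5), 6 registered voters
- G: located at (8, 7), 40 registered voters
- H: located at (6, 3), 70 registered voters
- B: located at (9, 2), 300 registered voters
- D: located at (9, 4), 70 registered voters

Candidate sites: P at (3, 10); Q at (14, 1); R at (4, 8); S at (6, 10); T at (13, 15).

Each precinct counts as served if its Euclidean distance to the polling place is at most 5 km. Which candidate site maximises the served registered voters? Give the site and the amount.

Coverage radius r = 5 km; a point is covered iff (Δx)²+(Δy)² ≤ 5² = 25.
  P (3, 10): covers {none} → 0
  Q (14, 1): covers {none} → 0
  R (4, 8): covers {E, G} → 46
  S (6, 10): covers {G} → 40
  T (13, 15): covers {I} → 8
Maximum coverage at R: 46 registered voters.

R, covering 46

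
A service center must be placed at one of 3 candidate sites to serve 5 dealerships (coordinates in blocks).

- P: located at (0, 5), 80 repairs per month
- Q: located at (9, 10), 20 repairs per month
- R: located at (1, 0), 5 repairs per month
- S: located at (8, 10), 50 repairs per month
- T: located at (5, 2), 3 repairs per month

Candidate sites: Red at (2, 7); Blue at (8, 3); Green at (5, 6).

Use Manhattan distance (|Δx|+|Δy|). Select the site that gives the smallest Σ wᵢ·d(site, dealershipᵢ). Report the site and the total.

Total weighted distance at each candidate:
  Red (2, 7): total = 1034
  Blue (8, 3): total = 1372
  Green (5, 6): total = 1052
Minimum is at Red with total 1034 blocks.

Red, total 1034 blocks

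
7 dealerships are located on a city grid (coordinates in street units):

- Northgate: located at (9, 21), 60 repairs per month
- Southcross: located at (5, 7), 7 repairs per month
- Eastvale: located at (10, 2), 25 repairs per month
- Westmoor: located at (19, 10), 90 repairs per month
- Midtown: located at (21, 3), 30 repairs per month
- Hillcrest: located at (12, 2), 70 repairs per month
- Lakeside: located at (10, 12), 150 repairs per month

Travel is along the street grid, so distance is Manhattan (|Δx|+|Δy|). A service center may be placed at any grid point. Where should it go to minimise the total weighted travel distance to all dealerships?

Manhattan distance separates: Σwᵢ(|x−xᵢ|+|y−yᵢ|) = Σwᵢ|x−xᵢ| + Σwᵢ|y−yᵢ|, so x and y are optimised independently as 1-D weighted medians.
Total weight W = 432; half = 216.
x-coordinate, sorted with cumulative weight:
  x=5 (Southcross, w=7) cum 7
  x=9 (Northgate, w=60) cum 67
  x=10 (Eastvale, w=25) cum 92
  x=10 (Lakeside, w=150) cum 242  ← median
  x=12 (Hillcrest, w=70) cum 312
  x=19 (Westmoor, w=90) cum 402
  x=21 (Midtown, w=30) cum 432
⇒ x* = 10
y-coordinate, sorted with cumulative weight:
  y=2 (Eastvale, w=25) cum 25
  y=2 (Hillcrest, w=70) cum 95
  y=3 (Midtown, w=30) cum 125
  y=7 (Southcross, w=7) cum 132
  y=10 (Westmoor, w=90) cum 222  ← median
  y=12 (Lakeside, w=150) cum 372
  y=21 (Northgate, w=60) cum 432
⇒ y* = 10

(10, 10)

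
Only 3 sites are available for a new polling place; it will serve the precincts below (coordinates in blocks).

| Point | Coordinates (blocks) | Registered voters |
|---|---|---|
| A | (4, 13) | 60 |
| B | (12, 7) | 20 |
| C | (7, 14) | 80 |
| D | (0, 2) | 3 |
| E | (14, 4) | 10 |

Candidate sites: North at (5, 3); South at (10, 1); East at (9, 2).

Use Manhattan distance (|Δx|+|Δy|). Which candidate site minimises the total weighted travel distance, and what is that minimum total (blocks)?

North, total 2038 blocks

Total weighted distance at each candidate:
  North (5, 3): total = 2038
  South (10, 1): total = 2623
  East (9, 2): total = 2337
Minimum is at North with total 2038 blocks.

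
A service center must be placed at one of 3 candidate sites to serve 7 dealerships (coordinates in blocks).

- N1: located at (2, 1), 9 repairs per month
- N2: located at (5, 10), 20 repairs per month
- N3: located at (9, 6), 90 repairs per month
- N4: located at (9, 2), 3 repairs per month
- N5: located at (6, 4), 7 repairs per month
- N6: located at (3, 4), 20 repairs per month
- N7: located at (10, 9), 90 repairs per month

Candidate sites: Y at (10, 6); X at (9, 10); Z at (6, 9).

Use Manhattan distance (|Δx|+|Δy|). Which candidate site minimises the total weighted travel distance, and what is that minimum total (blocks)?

Total weighted distance at each candidate:
  Y (10, 6): total = 894
  X (9, 10): total = 1091
  Z (6, 9): total = 1273
Minimum is at Y with total 894 blocks.

Y, total 894 blocks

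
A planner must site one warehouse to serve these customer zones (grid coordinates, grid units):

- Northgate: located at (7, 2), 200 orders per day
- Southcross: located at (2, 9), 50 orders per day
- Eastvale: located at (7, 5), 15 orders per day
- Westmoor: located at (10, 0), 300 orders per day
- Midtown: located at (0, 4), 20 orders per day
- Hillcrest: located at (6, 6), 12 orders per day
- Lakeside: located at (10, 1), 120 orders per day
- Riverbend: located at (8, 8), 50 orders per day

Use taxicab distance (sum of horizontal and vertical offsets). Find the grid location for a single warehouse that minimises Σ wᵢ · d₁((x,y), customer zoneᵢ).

Manhattan distance separates: Σwᵢ(|x−xᵢ|+|y−yᵢ|) = Σwᵢ|x−xᵢ| + Σwᵢ|y−yᵢ|, so x and y are optimised independently as 1-D weighted medians.
Total weight W = 767; half = 383.5.
x-coordinate, sorted with cumulative weight:
  x=0 (Midtown, w=20) cum 20
  x=2 (Southcross, w=50) cum 70
  x=6 (Hillcrest, w=12) cum 82
  x=7 (Northgate, w=200) cum 282
  x=7 (Eastvale, w=15) cum 297
  x=8 (Riverbend, w=50) cum 347
  x=10 (Westmoor, w=300) cum 647  ← median
  x=10 (Lakeside, w=120) cum 767
⇒ x* = 10
y-coordinate, sorted with cumulative weight:
  y=0 (Westmoor, w=300) cum 300
  y=1 (Lakeside, w=120) cum 420  ← median
  y=2 (Northgate, w=200) cum 620
  y=4 (Midtown, w=20) cum 640
  y=5 (Eastvale, w=15) cum 655
  y=6 (Hillcrest, w=12) cum 667
  y=8 (Riverbend, w=50) cum 717
  y=9 (Southcross, w=50) cum 767
⇒ y* = 1

(10, 1)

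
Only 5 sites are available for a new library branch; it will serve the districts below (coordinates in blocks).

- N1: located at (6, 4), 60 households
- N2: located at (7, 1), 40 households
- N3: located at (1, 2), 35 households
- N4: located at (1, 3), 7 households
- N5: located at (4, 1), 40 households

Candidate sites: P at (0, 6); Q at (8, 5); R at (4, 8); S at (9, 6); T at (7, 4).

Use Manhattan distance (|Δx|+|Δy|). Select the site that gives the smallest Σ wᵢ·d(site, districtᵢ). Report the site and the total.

T, total 749 blocks

Total weighted distance at each candidate:
  P (0, 6): total = 1523
  Q (8, 5): total = 1113
  R (4, 8): total = 1411
  S (9, 6): total = 1477
  T (7, 4): total = 749
Minimum is at T with total 749 blocks.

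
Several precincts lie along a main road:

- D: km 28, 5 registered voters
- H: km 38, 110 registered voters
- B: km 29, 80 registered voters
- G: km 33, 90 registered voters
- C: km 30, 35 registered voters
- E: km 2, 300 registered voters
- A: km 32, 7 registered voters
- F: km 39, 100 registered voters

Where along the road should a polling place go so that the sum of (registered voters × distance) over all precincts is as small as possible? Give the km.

x = 29

For a sum of weighted absolute distances on a line, the optimum is the weighted median (not the mean). Total weight W = 727; half-weight = 363.5.
Sort by position and accumulate weight:
  km 2 (E, w=300) → cum 300
  km 28 (D, w=5) → cum 305
  km 29 (B, w=80) → cum 385  ≥ 363.5 → median here
  km 30 (C, w=35) → cum 420
  km 32 (A, w=7) → cum 427
  km 33 (G, w=90) → cum 517
  km 38 (H, w=110) → cum 627
  km 39 (F, w=100) → cum 727
Optimal location: km 29.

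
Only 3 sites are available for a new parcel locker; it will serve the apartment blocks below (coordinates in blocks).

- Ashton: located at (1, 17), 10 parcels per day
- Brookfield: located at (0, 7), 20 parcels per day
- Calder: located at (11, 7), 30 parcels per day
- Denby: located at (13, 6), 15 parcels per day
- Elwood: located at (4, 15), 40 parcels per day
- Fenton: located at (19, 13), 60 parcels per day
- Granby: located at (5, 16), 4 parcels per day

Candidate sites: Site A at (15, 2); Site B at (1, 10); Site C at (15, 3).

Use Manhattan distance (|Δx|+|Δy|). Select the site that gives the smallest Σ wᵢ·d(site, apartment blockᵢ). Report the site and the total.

Total weighted distance at each candidate:
  Site A (15, 2): total = 3006
  Site B (1, 10): total = 2400
  Site C (15, 3): total = 2827
Minimum is at Site B with total 2400 blocks.

Site B, total 2400 blocks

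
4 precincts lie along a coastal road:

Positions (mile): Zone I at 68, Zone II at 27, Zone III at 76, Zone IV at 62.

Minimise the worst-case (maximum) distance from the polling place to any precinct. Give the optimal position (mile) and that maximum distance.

The 1-center on a line is the midpoint of the two extreme points: leftmost at 27, rightmost at 76.
Optimal location = (27 + 76)/2 = 51.5; maximum distance = (76 − 27)/2 = 24.5.

location 51.5, max distance 24.5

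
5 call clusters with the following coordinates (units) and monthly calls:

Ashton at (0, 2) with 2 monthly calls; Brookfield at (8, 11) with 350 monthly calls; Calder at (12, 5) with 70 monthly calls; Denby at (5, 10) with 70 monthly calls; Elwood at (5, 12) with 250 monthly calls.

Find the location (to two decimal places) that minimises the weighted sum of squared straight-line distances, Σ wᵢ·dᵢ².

(7.06, 10.65)

The minimiser of Σwᵢ‖p−pᵢ‖² is the weighted centroid p* = (Σwᵢpᵢ)/(Σwᵢ).
Σwᵢ = 742.
Σwᵢxᵢ = 2·0 + 350·8 + 70·12 + 70·5 + 250·5 = 5240.
Σwᵢyᵢ = 2·2 + 350·11 + 70·5 + 70·10 + 250·12 = 7904.
x* = 5240/742 = 7.06, y* = 7904/742 = 10.65.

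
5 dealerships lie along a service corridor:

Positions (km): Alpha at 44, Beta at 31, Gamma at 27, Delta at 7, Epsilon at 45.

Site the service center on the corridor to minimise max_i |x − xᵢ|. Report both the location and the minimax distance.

location 26, max distance 19

The 1-center on a line is the midpoint of the two extreme points: leftmost at 7, rightmost at 45.
Optimal location = (7 + 45)/2 = 26; maximum distance = (45 − 7)/2 = 19.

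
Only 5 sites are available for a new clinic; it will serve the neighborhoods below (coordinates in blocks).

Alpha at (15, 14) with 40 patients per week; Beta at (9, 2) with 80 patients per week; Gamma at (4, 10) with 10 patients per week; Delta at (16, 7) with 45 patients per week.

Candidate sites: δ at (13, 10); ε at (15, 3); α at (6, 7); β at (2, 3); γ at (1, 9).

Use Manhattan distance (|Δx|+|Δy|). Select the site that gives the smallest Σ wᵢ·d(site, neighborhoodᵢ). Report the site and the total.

ε, total 1405 blocks

Total weighted distance at each candidate:
  δ (13, 10): total = 1560
  ε (15, 3): total = 1405
  α (6, 7): total = 1780
  β (2, 3): total = 2500
  γ (1, 9): total = 2765
Minimum is at ε with total 1405 blocks.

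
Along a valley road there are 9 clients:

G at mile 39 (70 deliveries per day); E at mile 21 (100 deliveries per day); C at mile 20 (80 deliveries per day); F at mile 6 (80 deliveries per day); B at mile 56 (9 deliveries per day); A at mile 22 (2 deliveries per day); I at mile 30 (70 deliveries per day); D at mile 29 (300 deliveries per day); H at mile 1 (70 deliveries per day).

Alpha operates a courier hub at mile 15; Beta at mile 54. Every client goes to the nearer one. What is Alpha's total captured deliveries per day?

702

The indifferent point is the midpoint (15+54)/2 = 34.5; clients left of it (closer to Alpha at 15) go to Alpha, those right go to Beta.
  H at 1 (w=70) → Alpha
  F at 6 (w=80) → Alpha
  C at 20 (w=80) → Alpha
  E at 21 (w=100) → Alpha
  A at 22 (w=2) → Alpha
  D at 29 (w=300) → Alpha
  I at 30 (w=70) → Alpha
  G at 39 (w=70) → Beta
  B at 56 (w=9) → Beta
Alpha captures 702; Beta captures 79.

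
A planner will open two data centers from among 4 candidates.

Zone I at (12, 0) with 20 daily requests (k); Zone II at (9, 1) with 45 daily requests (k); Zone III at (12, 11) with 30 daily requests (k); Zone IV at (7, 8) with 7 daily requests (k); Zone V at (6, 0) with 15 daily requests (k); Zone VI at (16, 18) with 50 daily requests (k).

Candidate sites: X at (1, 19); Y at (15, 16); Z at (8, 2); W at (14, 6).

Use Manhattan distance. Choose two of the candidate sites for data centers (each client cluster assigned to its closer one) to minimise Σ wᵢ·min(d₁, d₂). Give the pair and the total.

Evaluate every pair (each demand assigned to the nearer of the two):
  {Y, Z}: total = 709
  {Z, W}: total = 1229
  {Y, W}: total = 1243
  {X, Z}: total = 1509
  {X, W}: total = 1793
  {X, Y}: total = 2187
Best pair: {Y, Z} with total 709.

{Y, Z}, total 709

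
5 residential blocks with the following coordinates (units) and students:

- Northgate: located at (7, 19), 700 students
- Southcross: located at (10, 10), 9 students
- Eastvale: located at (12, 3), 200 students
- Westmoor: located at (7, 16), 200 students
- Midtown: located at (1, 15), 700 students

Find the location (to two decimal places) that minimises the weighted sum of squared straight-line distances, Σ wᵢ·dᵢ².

(5.25, 15.31)

The minimiser of Σwᵢ‖p−pᵢ‖² is the weighted centroid p* = (Σwᵢpᵢ)/(Σwᵢ).
Σwᵢ = 1809.
Σwᵢxᵢ = 700·7 + 9·10 + 200·12 + 200·7 + 700·1 = 9490.
Σwᵢyᵢ = 700·19 + 9·10 + 200·3 + 200·16 + 700·15 = 27690.
x* = 9490/1809 = 5.25, y* = 27690/1809 = 15.31.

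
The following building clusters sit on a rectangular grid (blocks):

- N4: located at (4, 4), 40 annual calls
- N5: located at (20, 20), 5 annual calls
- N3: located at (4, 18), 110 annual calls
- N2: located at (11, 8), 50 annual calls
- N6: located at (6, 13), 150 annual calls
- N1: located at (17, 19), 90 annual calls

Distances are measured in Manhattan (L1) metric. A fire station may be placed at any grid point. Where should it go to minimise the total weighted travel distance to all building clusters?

(6, 13)

Manhattan distance separates: Σwᵢ(|x−xᵢ|+|y−yᵢ|) = Σwᵢ|x−xᵢ| + Σwᵢ|y−yᵢ|, so x and y are optimised independently as 1-D weighted medians.
Total weight W = 445; half = 222.5.
x-coordinate, sorted with cumulative weight:
  x=4 (N4, w=40) cum 40
  x=4 (N3, w=110) cum 150
  x=6 (N6, w=150) cum 300  ← median
  x=11 (N2, w=50) cum 350
  x=17 (N1, w=90) cum 440
  x=20 (N5, w=5) cum 445
⇒ x* = 6
y-coordinate, sorted with cumulative weight:
  y=4 (N4, w=40) cum 40
  y=8 (N2, w=50) cum 90
  y=13 (N6, w=150) cum 240  ← median
  y=18 (N3, w=110) cum 350
  y=19 (N1, w=90) cum 440
  y=20 (N5, w=5) cum 445
⇒ y* = 13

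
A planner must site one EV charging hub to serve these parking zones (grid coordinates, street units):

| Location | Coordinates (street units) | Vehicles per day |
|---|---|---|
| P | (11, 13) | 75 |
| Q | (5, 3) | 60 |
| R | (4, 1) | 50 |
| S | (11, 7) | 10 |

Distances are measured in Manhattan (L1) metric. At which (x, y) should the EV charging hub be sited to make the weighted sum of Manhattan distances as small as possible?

(5, 3)

Manhattan distance separates: Σwᵢ(|x−xᵢ|+|y−yᵢ|) = Σwᵢ|x−xᵢ| + Σwᵢ|y−yᵢ|, so x and y are optimised independently as 1-D weighted medians.
Total weight W = 195; half = 97.5.
x-coordinate, sorted with cumulative weight:
  x=4 (R, w=50) cum 50
  x=5 (Q, w=60) cum 110  ← median
  x=11 (P, w=75) cum 185
  x=11 (S, w=10) cum 195
⇒ x* = 5
y-coordinate, sorted with cumulative weight:
  y=1 (R, w=50) cum 50
  y=3 (Q, w=60) cum 110  ← median
  y=7 (S, w=10) cum 120
  y=13 (P, w=75) cum 195
⇒ y* = 3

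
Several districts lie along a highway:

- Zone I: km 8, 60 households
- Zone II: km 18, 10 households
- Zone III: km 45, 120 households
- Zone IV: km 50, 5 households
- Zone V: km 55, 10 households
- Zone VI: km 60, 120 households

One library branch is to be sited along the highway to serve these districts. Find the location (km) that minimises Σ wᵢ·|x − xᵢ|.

For a sum of weighted absolute distances on a line, the optimum is the weighted median (not the mean). Total weight W = 325; half-weight = 162.5.
Sort by position and accumulate weight:
  km 8 (Zone I, w=60) → cum 60
  km 18 (Zone II, w=10) → cum 70
  km 45 (Zone III, w=120) → cum 190  ≥ 162.5 → median here
  km 50 (Zone IV, w=5) → cum 195
  km 55 (Zone V, w=10) → cum 205
  km 60 (Zone VI, w=120) → cum 325
Optimal location: km 45.

x = 45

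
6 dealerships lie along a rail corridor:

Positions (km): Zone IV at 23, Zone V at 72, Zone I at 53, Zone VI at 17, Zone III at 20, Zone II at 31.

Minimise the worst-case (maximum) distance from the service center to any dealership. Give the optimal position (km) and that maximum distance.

location 44.5, max distance 27.5

The 1-center on a line is the midpoint of the two extreme points: leftmost at 17, rightmost at 72.
Optimal location = (17 + 72)/2 = 44.5; maximum distance = (72 − 17)/2 = 27.5.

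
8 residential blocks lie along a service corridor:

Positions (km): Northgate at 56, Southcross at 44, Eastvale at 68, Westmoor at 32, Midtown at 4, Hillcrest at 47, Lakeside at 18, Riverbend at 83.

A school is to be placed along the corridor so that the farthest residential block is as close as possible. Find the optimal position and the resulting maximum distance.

The 1-center on a line is the midpoint of the two extreme points: leftmost at 4, rightmost at 83.
Optimal location = (4 + 83)/2 = 43.5; maximum distance = (83 − 4)/2 = 39.5.

location 43.5, max distance 39.5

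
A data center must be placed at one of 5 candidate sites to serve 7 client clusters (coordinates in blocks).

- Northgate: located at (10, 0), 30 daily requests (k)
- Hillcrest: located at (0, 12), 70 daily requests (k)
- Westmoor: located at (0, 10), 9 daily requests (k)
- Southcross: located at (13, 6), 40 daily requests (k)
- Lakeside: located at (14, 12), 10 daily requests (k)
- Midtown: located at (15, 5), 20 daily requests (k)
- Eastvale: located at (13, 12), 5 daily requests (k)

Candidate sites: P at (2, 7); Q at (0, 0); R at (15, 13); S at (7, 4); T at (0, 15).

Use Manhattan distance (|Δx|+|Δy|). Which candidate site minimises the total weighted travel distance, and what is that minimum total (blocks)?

Total weighted distance at each candidate:
  P (2, 7): total = 2015
  Q (0, 0): total = 2775
  R (15, 13): total = 2377
  S (7, 4): total = 2097
  T (0, 15): total = 2635
Minimum is at P with total 2015 blocks.

P, total 2015 blocks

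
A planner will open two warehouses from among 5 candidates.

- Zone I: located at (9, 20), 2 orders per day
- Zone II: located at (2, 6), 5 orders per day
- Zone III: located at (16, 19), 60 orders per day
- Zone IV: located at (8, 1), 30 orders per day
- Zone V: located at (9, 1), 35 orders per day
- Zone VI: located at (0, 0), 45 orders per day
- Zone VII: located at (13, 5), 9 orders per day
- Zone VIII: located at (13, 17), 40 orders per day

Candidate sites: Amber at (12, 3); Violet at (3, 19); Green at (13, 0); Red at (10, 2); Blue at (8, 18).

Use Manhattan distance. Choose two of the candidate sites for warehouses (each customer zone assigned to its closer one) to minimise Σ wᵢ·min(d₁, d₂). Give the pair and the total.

Evaluate every pair (each demand assigned to the nearer of the two):
  {Red, Blue}: total = 1600
  {Green, Blue}: total = 1856
  {Amber, Blue}: total = 1908
  {Violet, Red}: total = 2088
  {Violet, Green}: total = 2329
  {Amber, Violet}: total = 2396
  {Amber, Red}: total = 2625
  {Green, Red}: total = 2843
  {Amber, Green}: total = 2872
  {Violet, Blue}: total = 3148
Best pair: {Red, Blue} with total 1600.

{Red, Blue}, total 1600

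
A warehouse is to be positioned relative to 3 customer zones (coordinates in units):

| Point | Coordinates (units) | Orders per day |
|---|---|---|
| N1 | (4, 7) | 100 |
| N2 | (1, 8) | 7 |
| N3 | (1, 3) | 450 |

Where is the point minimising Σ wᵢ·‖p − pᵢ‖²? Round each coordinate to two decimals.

(1.54, 3.78)

The minimiser of Σwᵢ‖p−pᵢ‖² is the weighted centroid p* = (Σwᵢpᵢ)/(Σwᵢ).
Σwᵢ = 557.
Σwᵢxᵢ = 100·4 + 7·1 + 450·1 = 857.
Σwᵢyᵢ = 100·7 + 7·8 + 450·3 = 2106.
x* = 857/557 = 1.54, y* = 2106/557 = 3.78.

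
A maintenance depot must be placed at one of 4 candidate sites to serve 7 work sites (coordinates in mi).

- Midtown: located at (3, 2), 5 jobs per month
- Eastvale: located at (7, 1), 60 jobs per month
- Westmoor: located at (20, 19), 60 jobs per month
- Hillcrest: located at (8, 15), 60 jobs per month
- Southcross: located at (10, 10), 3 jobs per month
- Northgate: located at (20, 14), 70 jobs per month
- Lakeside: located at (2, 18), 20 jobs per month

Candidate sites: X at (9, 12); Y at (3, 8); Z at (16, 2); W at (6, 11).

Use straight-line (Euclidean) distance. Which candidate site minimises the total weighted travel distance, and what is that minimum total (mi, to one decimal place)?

X, total 2674.9 mi

Total weighted distance at each candidate:
  X (9, 12): total = 2674.9
  Y (3, 8): total = 3729.6
  Z (16, 2): total = 3912.7
  W (6, 11): total = 3062.1
Minimum is at X with total 2674.9 mi.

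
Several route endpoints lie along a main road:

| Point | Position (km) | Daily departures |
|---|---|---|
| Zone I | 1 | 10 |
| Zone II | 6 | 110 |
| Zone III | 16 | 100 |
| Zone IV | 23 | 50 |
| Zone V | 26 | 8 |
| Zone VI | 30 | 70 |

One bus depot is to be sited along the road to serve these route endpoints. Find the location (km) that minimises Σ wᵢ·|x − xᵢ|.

x = 16

For a sum of weighted absolute distances on a line, the optimum is the weighted median (not the mean). Total weight W = 348; half-weight = 174.
Sort by position and accumulate weight:
  km 1 (Zone I, w=10) → cum 10
  km 6 (Zone II, w=110) → cum 120
  km 16 (Zone III, w=100) → cum 220  ≥ 174 → median here
  km 23 (Zone IV, w=50) → cum 270
  km 26 (Zone V, w=8) → cum 278
  km 30 (Zone VI, w=70) → cum 348
Optimal location: km 16.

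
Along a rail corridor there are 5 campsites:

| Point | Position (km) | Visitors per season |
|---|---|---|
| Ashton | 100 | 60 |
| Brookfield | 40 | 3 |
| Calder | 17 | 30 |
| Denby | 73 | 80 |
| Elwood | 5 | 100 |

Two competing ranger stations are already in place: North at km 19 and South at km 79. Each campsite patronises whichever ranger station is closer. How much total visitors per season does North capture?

133

The indifferent point is the midpoint (19+79)/2 = 49; campsites left of it (closer to North at 19) go to North, those right go to South.
  Elwood at 5 (w=100) → North
  Calder at 17 (w=30) → North
  Brookfield at 40 (w=3) → North
  Denby at 73 (w=80) → South
  Ashton at 100 (w=60) → South
North captures 133; South captures 140.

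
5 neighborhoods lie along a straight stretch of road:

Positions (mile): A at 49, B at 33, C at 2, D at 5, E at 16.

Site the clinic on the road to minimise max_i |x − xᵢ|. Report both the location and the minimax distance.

The 1-center on a line is the midpoint of the two extreme points: leftmost at 2, rightmost at 49.
Optimal location = (2 + 49)/2 = 25.5; maximum distance = (49 − 2)/2 = 23.5.

location 25.5, max distance 23.5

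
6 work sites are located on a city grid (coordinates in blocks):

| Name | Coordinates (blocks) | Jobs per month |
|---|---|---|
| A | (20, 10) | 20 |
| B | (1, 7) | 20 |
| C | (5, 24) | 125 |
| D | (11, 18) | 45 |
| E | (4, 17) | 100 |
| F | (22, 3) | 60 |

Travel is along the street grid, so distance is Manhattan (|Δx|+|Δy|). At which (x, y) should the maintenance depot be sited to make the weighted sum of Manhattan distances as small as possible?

Manhattan distance separates: Σwᵢ(|x−xᵢ|+|y−yᵢ|) = Σwᵢ|x−xᵢ| + Σwᵢ|y−yᵢ|, so x and y are optimised independently as 1-D weighted medians.
Total weight W = 370; half = 185.
x-coordinate, sorted with cumulative weight:
  x=1 (B, w=20) cum 20
  x=4 (E, w=100) cum 120
  x=5 (C, w=125) cum 245  ← median
  x=11 (D, w=45) cum 290
  x=20 (A, w=20) cum 310
  x=22 (F, w=60) cum 370
⇒ x* = 5
y-coordinate, sorted with cumulative weight:
  y=3 (F, w=60) cum 60
  y=7 (B, w=20) cum 80
  y=10 (A, w=20) cum 100
  y=17 (E, w=100) cum 200  ← median
  y=18 (D, w=45) cum 245
  y=24 (C, w=125) cum 370
⇒ y* = 17

(5, 17)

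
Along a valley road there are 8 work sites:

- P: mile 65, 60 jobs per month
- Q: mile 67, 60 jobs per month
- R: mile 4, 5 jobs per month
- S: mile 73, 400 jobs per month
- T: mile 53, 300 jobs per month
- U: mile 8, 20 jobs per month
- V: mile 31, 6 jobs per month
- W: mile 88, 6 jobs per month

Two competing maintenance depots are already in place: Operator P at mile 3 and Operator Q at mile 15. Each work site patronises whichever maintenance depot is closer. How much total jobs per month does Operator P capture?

25

The indifferent point is the midpoint (3+15)/2 = 9; work sites left of it (closer to Operator P at 3) go to Operator P, those right go to Operator Q.
  R at 4 (w=5) → Operator P
  U at 8 (w=20) → Operator P
  V at 31 (w=6) → Operator Q
  T at 53 (w=300) → Operator Q
  P at 65 (w=60) → Operator Q
  Q at 67 (w=60) → Operator Q
  S at 73 (w=400) → Operator Q
  W at 88 (w=6) → Operator Q
Operator P captures 25; Operator Q captures 832.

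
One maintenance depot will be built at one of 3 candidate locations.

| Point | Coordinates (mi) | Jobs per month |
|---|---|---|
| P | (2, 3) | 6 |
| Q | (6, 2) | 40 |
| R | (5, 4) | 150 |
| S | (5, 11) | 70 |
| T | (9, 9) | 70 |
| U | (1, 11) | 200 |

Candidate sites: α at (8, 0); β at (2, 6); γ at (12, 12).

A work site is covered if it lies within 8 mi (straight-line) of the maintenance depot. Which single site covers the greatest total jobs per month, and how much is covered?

β, covering 536

Coverage radius r = 8 mi; a point is covered iff (Δx)²+(Δy)² ≤ 8² = 64.
  α (8, 0): covers {P, Q, R} → 196
  β (2, 6): covers {P, Q, R, S, T, U} → 536
  γ (12, 12): covers {S, T} → 140
Maximum coverage at β: 536 jobs per month.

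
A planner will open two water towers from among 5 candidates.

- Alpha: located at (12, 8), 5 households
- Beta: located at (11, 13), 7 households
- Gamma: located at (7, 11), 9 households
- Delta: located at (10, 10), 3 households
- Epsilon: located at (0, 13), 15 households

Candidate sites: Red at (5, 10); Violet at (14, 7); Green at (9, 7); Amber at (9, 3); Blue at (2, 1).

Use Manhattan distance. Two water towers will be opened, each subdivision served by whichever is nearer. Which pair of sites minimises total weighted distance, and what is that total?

Evaluate every pair (each demand assigned to the nearer of the two):
  {Red, Green}: total = 235
  {Red, Violet}: total = 240
  {Red, Amber}: total = 265
  {Red, Blue}: total = 270
  {Green, Blue}: total = 352
  {Violet, Green}: total = 362
  {Green, Amber}: total = 367
  {Violet, Blue}: total = 408
  {Amber, Blue}: total = 448
  {Violet, Amber}: total = 474
Best pair: {Red, Green} with total 235.

{Red, Green}, total 235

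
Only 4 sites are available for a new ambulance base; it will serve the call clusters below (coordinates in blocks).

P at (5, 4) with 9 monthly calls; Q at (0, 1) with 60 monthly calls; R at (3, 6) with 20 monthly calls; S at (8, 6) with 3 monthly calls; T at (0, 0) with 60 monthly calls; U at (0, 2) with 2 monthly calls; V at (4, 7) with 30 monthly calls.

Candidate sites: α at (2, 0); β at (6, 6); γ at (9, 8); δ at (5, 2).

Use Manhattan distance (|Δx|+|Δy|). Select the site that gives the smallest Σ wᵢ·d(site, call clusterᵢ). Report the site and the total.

α, total 817 blocks

Total weighted distance at each candidate:
  α (2, 0): total = 817
  β (6, 6): total = 1583
  γ (9, 8): total = 2431
  δ (5, 2): total = 1129
Minimum is at α with total 817 blocks.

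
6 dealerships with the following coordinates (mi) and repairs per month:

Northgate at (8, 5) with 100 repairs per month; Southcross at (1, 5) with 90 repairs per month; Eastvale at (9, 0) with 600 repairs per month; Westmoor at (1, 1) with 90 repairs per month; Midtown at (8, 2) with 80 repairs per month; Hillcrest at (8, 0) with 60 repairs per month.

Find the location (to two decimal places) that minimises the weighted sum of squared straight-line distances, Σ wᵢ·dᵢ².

(7.35, 1.18)

The minimiser of Σwᵢ‖p−pᵢ‖² is the weighted centroid p* = (Σwᵢpᵢ)/(Σwᵢ).
Σwᵢ = 1020.
Σwᵢxᵢ = 100·8 + 90·1 + 600·9 + 90·1 + 80·8 + 60·8 = 7500.
Σwᵢyᵢ = 100·5 + 90·5 + 600·0 + 90·1 + 80·2 + 60·0 = 1200.
x* = 7500/1020 = 7.35, y* = 1200/1020 = 1.18.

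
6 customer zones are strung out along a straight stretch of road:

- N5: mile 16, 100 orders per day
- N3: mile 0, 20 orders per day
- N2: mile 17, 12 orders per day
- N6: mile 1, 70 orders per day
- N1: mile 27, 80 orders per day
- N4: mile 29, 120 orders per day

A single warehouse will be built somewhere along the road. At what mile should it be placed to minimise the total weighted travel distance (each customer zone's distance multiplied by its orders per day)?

x = 17

For a sum of weighted absolute distances on a line, the optimum is the weighted median (not the mean). Total weight W = 402; half-weight = 201.
Sort by position and accumulate weight:
  mile 0 (N3, w=20) → cum 20
  mile 1 (N6, w=70) → cum 90
  mile 16 (N5, w=100) → cum 190
  mile 17 (N2, w=12) → cum 202  ≥ 201 → median here
  mile 27 (N1, w=80) → cum 282
  mile 29 (N4, w=120) → cum 402
Optimal location: mile 17.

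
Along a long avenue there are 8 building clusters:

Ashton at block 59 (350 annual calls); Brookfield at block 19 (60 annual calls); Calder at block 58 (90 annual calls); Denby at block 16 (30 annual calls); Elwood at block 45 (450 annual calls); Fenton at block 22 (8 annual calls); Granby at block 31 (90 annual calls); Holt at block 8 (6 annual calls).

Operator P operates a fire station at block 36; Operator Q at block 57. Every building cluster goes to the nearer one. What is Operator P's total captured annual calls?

The indifferent point is the midpoint (36+57)/2 = 46.5; building clusters left of it (closer to Operator P at 36) go to Operator P, those right go to Operator Q.
  Holt at 8 (w=6) → Operator P
  Denby at 16 (w=30) → Operator P
  Brookfield at 19 (w=60) → Operator P
  Fenton at 22 (w=8) → Operator P
  Granby at 31 (w=90) → Operator P
  Elwood at 45 (w=450) → Operator P
  Calder at 58 (w=90) → Operator Q
  Ashton at 59 (w=350) → Operator Q
Operator P captures 644; Operator Q captures 440.

644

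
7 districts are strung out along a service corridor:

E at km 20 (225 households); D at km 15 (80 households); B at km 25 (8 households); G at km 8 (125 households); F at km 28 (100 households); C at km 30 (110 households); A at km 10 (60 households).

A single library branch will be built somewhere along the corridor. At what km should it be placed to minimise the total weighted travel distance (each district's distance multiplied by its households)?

For a sum of weighted absolute distances on a line, the optimum is the weighted median (not the mean). Total weight W = 708; half-weight = 354.
Sort by position and accumulate weight:
  km 8 (G, w=125) → cum 125
  km 10 (A, w=60) → cum 185
  km 15 (D, w=80) → cum 265
  km 20 (E, w=225) → cum 490  ≥ 354 → median here
  km 25 (B, w=8) → cum 498
  km 28 (F, w=100) → cum 598
  km 30 (C, w=110) → cum 708
Optimal location: km 20.

x = 20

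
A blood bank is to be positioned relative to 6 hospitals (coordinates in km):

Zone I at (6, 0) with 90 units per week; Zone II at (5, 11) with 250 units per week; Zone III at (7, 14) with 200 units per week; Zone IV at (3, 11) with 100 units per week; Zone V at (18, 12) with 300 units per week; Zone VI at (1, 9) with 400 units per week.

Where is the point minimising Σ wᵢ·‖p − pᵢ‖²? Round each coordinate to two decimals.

(6.93, 10.34)

The minimiser of Σwᵢ‖p−pᵢ‖² is the weighted centroid p* = (Σwᵢpᵢ)/(Σwᵢ).
Σwᵢ = 1340.
Σwᵢxᵢ = 90·6 + 250·5 + 200·7 + 100·3 + 300·18 + 400·1 = 9290.
Σwᵢyᵢ = 90·0 + 250·11 + 200·14 + 100·11 + 300·12 + 400·9 = 13850.
x* = 9290/1340 = 6.93, y* = 13850/1340 = 10.34.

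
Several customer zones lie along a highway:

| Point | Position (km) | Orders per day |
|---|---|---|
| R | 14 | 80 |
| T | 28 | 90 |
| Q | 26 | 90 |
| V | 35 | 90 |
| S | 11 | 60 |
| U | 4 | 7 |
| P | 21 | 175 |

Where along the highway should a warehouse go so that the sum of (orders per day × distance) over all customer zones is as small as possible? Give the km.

x = 21

For a sum of weighted absolute distances on a line, the optimum is the weighted median (not the mean). Total weight W = 592; half-weight = 296.
Sort by position and accumulate weight:
  km 4 (U, w=7) → cum 7
  km 11 (S, w=60) → cum 67
  km 14 (R, w=80) → cum 147
  km 21 (P, w=175) → cum 322  ≥ 296 → median here
  km 26 (Q, w=90) → cum 412
  km 28 (T, w=90) → cum 502
  km 35 (V, w=90) → cum 592
Optimal location: km 21.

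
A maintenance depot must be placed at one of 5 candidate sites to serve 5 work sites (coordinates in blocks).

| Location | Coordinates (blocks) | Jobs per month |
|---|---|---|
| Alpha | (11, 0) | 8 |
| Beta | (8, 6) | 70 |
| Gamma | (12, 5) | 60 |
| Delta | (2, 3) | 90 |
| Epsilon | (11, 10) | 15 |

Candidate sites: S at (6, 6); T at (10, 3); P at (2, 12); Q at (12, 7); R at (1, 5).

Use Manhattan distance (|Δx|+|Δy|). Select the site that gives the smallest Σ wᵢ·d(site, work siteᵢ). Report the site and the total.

S, total 1413 blocks

Total weighted distance at each candidate:
  S (6, 6): total = 1413
  T (10, 3): total = 1462
  P (2, 12): total = 3003
  Q (12, 7): total = 1854
  R (1, 5): total = 1835
Minimum is at S with total 1413 blocks.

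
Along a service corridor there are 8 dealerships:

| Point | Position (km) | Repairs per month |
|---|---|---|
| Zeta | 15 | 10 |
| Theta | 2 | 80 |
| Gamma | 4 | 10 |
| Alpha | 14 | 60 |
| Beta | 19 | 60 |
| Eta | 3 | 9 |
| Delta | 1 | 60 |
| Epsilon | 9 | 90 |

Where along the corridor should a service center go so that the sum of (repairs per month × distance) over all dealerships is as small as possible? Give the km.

x = 9

For a sum of weighted absolute distances on a line, the optimum is the weighted median (not the mean). Total weight W = 379; half-weight = 189.5.
Sort by position and accumulate weight:
  km 1 (Delta, w=60) → cum 60
  km 2 (Theta, w=80) → cum 140
  km 3 (Eta, w=9) → cum 149
  km 4 (Gamma, w=10) → cum 159
  km 9 (Epsilon, w=90) → cum 249  ≥ 189.5 → median here
  km 14 (Alpha, w=60) → cum 309
  km 15 (Zeta, w=10) → cum 319
  km 19 (Beta, w=60) → cum 379
Optimal location: km 9.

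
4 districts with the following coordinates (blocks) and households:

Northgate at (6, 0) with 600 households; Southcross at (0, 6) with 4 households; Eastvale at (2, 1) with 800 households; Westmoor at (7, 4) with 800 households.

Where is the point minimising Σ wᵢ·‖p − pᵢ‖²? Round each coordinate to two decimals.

(4.90, 1.83)

The minimiser of Σwᵢ‖p−pᵢ‖² is the weighted centroid p* = (Σwᵢpᵢ)/(Σwᵢ).
Σwᵢ = 2204.
Σwᵢxᵢ = 600·6 + 4·0 + 800·2 + 800·7 = 10800.
Σwᵢyᵢ = 600·0 + 4·6 + 800·1 + 800·4 = 4024.
x* = 10800/2204 = 4.90, y* = 4024/2204 = 1.83.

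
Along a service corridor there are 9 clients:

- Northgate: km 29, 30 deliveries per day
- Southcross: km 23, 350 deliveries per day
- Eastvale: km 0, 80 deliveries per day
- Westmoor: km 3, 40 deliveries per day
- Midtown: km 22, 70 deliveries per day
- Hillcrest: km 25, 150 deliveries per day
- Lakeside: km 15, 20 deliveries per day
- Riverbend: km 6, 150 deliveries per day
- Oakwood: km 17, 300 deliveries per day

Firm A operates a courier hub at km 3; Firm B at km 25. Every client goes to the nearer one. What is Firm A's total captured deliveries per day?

The indifferent point is the midpoint (3+25)/2 = 14; clients left of it (closer to Firm A at 3) go to Firm A, those right go to Firm B.
  Eastvale at 0 (w=80) → Firm A
  Westmoor at 3 (w=40) → Firm A
  Riverbend at 6 (w=150) → Firm A
  Lakeside at 15 (w=20) → Firm B
  Oakwood at 17 (w=300) → Firm B
  Midtown at 22 (w=70) → Firm B
  Southcross at 23 (w=350) → Firm B
  Hillcrest at 25 (w=150) → Firm B
  Northgate at 29 (w=30) → Firm B
Firm A captures 270; Firm B captures 920.

270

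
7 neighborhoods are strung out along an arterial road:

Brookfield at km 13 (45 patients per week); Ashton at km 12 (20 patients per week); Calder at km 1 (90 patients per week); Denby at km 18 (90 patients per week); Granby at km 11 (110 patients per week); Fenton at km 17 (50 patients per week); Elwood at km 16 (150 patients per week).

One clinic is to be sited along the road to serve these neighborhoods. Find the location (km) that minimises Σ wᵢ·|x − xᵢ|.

For a sum of weighted absolute distances on a line, the optimum is the weighted median (not the mean). Total weight W = 555; half-weight = 277.5.
Sort by position and accumulate weight:
  km 1 (Calder, w=90) → cum 90
  km 11 (Granby, w=110) → cum 200
  km 12 (Ashton, w=20) → cum 220
  km 13 (Brookfield, w=45) → cum 265
  km 16 (Elwood, w=150) → cum 415  ≥ 277.5 → median here
  km 17 (Fenton, w=50) → cum 465
  km 18 (Denby, w=90) → cum 555
Optimal location: km 16.

x = 16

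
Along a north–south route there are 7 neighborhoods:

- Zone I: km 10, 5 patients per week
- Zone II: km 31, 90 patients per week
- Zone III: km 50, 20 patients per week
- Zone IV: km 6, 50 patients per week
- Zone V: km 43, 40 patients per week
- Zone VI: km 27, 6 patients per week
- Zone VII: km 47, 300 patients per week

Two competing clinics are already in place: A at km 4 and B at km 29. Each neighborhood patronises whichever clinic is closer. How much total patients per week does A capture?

55

The indifferent point is the midpoint (4+29)/2 = 16.5; neighborhoods left of it (closer to A at 4) go to A, those right go to B.
  Zone IV at 6 (w=50) → A
  Zone I at 10 (w=5) → A
  Zone VI at 27 (w=6) → B
  Zone II at 31 (w=90) → B
  Zone V at 43 (w=40) → B
  Zone VII at 47 (w=300) → B
  Zone III at 50 (w=20) → B
A captures 55; B captures 456.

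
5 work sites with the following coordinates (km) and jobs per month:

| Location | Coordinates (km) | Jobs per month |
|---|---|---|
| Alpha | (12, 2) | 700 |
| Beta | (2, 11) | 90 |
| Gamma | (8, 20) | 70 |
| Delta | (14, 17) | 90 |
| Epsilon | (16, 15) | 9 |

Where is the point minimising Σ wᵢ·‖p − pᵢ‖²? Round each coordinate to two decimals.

(10.99, 5.69)

The minimiser of Σwᵢ‖p−pᵢ‖² is the weighted centroid p* = (Σwᵢpᵢ)/(Σwᵢ).
Σwᵢ = 959.
Σwᵢxᵢ = 700·12 + 90·2 + 70·8 + 90·14 + 9·16 = 10544.
Σwᵢyᵢ = 700·2 + 90·11 + 70·20 + 90·17 + 9·15 = 5455.
x* = 10544/959 = 10.99, y* = 5455/959 = 5.69.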